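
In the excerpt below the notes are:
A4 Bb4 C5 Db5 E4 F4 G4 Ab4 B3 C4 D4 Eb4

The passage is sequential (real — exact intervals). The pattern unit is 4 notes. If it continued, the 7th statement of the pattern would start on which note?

The 4-note cells begin on A4, E4, B3 — each down a 4th from the last.
Extending the heads down a 4th: F#3 → C#3 → G#2 → D#2.

D#2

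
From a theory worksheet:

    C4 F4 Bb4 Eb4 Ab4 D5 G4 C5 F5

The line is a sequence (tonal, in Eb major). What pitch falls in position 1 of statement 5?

D5

With 3-note cells, note 1 of each statement runs C4, Eb4, G4.
Extending up a 3rd: Bb4 → D5.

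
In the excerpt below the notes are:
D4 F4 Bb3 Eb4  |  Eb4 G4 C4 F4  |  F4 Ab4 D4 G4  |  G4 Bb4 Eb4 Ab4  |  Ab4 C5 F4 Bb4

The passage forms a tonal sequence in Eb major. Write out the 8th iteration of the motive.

D5 F5 Bb4 Eb5

Unit = 4 notes; the statements start on D4, Eb4, F4, G4, Ab4, moving up a 2nd each time.
Continuing the starts: Bb4 → C5 → D5.
Statement 8 starts on D5 and keeps the same diatonic contour: D5 F5 Bb4 Eb5.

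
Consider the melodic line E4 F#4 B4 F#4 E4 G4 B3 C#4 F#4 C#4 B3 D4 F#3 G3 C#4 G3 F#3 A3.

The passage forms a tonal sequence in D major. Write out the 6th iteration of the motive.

Unit = 6 notes; the statements start on E4, B3, F#3, moving down a 4th each time.
Extending down a 4th: C#3 → G2 → D2.
Statement 6 starts on D2 and keeps the same diatonic contour: D2 E2 A2 E2 D2 F#2.

D2 E2 A2 E2 D2 F#2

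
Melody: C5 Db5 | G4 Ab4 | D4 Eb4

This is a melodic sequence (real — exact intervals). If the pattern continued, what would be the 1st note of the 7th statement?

F#2

With 2-note cells, note 1 of each statement runs C5, G4, D4.
Extending down a 4th: A3 → E3 → B2 → F#2.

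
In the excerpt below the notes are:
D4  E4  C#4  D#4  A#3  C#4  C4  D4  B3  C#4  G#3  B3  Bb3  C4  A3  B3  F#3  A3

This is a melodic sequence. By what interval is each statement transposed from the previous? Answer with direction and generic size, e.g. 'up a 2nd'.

down a 2nd

With a 6-note motive the entries are D4, C4, Bb3, each down a 2nd from the previous.
From D4 to C4: down a 2nd.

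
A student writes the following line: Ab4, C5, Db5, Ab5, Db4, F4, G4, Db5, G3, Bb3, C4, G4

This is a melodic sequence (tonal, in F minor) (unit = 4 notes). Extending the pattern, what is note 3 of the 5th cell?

The unit is 4 notes. Position-3 pitches of the 3 shown cells: Db5, G4, C4.
Extending down a 5th: F3 → Bb2.

Bb2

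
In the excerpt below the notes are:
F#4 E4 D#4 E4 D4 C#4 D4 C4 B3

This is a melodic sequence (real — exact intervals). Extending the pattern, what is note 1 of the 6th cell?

With 3-note cells, note 1 of each statement runs F#4, E4, D4.
Carrying that down a 2nd forward: C4 → Bb3 → Ab3.

Ab3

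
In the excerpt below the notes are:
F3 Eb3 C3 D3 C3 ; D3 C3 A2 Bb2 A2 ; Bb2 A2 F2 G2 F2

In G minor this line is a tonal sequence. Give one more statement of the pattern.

Unit = 5 notes; the statements start on F3, D3, Bb2, moving down a 3rd each time.
Statement 4 starts on G2 and keeps the same diatonic contour: G2 F2 D2 Eb2 D2.

G2 F2 D2 Eb2 D2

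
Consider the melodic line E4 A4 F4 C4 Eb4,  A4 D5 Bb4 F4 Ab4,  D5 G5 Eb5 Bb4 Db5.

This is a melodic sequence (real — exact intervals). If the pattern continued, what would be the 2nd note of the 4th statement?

Grouping in 5s, the 2nd note of each cell is A4, D5, G5.
From G5, up a 4th gives C6.

C6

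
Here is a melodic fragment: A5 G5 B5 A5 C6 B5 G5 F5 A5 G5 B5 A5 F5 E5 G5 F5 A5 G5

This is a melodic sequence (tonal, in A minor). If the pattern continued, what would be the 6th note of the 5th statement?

With 6-note cells, note 6 of each statement runs B5, A5, G5.
Carrying that down a 2nd forward: F5 → E5.

E5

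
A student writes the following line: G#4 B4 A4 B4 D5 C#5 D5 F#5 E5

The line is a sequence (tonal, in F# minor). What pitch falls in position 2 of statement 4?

A5

Grouping in 3s, the 2nd note of each cell is B4, D5, F#5.
From F#5, up a 3rd gives A5.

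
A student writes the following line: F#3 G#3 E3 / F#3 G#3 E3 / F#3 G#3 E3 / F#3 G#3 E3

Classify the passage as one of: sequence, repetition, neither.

repetition

Each 3-note cell is identical (F#3 G#3 E3), restated at the same pitch.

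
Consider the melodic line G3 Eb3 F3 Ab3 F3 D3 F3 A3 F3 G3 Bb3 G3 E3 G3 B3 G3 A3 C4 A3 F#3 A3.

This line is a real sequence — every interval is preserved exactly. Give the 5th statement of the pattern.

Unit = 7 notes; the statements start on G3, A3, B3, moving up a 2nd each time.
Continuing the starts: C#4 → D#4.
From D#4 the exact shape gives D#4 B3 C#4 E4 C#4 A#3 C#4.

D#4 B3 C#4 E4 C#4 A#3 C#4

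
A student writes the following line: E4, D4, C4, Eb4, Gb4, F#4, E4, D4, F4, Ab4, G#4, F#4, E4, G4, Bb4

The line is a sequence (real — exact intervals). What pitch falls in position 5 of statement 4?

C5

Grouping in 5s, the 5th note of each cell is Gb4, Ab4, Bb4.
Each moves up a 2nd; the next is C5.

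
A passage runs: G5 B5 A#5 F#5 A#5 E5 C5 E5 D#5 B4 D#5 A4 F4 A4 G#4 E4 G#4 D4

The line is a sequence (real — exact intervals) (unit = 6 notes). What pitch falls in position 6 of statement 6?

F2

Grouping in 6s, the 6th note of each cell is E5, A4, D4.
Extending down a 5th: G3 → C3 → F2.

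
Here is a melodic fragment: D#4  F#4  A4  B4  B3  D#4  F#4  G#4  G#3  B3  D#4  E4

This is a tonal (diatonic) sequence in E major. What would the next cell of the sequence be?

E3 G#3 B3 C#4

The 4-note cells begin on D#4, B3, G#3 — each down a 3rd from the last.
Statement 4 starts on E3 and keeps the same diatonic contour: E3 G#3 B3 C#4.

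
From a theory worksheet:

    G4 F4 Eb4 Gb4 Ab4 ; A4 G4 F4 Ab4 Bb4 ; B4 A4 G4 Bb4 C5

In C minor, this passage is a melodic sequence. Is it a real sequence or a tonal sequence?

Each cell has the same semitone pattern (-2, -2, 3, 2) — intervals are preserved exactly.
And Gb4 lies outside C minor, so the sequence is real rather than tonal.

real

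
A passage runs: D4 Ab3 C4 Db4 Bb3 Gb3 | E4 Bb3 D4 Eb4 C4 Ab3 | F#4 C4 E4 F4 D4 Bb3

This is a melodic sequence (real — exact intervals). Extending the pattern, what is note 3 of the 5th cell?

With 6-note cells, note 3 of each statement runs C4, D4, E4.
Carrying that up a 2nd forward: F#4 → G#4.

G#4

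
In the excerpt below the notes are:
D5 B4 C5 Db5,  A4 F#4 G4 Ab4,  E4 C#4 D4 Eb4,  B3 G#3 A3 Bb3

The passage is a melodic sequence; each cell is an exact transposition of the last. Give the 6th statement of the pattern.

C#3 A#2 B2 C3

Taking 4-note groups, the heads are D5, A4, E4, B3: the pattern moves down a 4th.
Carrying on: F#3 → C#3.
So cell 6 is C#3 A#2 B2 C3.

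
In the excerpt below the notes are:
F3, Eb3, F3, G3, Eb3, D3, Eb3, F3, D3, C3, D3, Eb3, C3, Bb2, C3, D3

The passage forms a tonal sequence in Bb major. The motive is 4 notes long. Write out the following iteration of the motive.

Bb2 A2 Bb2 C3

Taking 4-note groups, the heads are F3, Eb3, D3, C3: the pattern moves down a 2nd.
From Bb2 the diatonic shape gives Bb2 A2 Bb2 C3.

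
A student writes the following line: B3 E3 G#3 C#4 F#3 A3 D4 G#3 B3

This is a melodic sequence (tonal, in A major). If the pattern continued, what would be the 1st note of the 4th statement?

E4

The unit is 3 notes. Position-1 pitches of the 3 shown cells: B3, C#4, D4.
From D4, up a 2nd gives E4.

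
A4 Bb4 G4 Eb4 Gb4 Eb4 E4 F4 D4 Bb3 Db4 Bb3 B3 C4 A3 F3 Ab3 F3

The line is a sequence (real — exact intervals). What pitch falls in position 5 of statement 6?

F2

The unit is 6 notes. Position-5 pitches of the 3 shown cells: Gb4, Db4, Ab3.
Each moves down a 4th. Continuing: Eb3 → Bb2 → F2.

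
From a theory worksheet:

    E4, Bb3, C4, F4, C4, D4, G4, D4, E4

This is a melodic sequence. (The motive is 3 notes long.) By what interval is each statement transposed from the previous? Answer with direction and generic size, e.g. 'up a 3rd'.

The 3-note cells begin on E4, F4, G4 — each up a 2nd from the last.
E4 to F4 is up a 2nd.

up a 2nd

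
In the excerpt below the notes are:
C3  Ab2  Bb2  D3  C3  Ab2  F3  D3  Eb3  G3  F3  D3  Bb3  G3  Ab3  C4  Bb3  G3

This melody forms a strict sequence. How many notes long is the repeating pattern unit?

6

18 notes total. Splitting into 3 groups of 6:
C3 Ab2 Bb2 D3 C3 Ab2 | F3 D3 Eb3 G3 F3 D3 | Bb3 G3 Ab3 C4 Bb3 G3
Each cell is the previous one up a 4th — so the unit is 6 notes.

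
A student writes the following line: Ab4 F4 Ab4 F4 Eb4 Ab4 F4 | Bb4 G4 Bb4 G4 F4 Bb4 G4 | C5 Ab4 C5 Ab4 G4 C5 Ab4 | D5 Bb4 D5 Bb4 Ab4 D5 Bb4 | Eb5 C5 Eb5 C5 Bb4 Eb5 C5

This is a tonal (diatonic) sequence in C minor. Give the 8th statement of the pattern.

Ab5 F5 Ab5 F5 Eb5 Ab5 F5

With a 7-note motive the entries are Ab4, Bb4, C5, D5, Eb5, each up a 2nd from the previous.
Carrying on: F5 → G5 → Ab5.
Statement 8 starts on Ab5 and keeps the same diatonic contour: Ab5 F5 Ab5 F5 Eb5 Ab5 F5.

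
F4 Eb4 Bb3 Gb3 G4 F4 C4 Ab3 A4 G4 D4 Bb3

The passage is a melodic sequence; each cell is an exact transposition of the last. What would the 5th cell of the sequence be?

C#5 B4 F#4 D4

The 4-note cells begin on F4, G4, A4 — each up a 2nd from the last.
Carrying on: B4 → C#5.
So cell 5 is C#5 B4 F#4 D4.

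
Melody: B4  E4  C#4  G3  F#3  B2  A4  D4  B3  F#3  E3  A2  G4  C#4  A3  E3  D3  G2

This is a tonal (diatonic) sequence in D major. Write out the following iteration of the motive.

With a 6-note motive the entries are B4, A4, G4, each down a 2nd from the previous.
So cell 4 is F#4 B3 G3 D3 C#3 F#2.

F#4 B3 G3 D3 C#3 F#2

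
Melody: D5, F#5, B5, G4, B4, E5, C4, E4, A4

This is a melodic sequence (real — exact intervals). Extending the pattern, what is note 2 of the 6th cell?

G2

The unit is 3 notes. Position-2 pitches of the 3 shown cells: F#5, B4, E4.
Extending down a 5th: A3 → D3 → G2.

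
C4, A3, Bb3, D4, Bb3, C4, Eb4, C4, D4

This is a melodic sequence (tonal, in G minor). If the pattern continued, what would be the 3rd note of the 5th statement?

With 3-note cells, note 3 of each statement runs Bb3, C4, D4.
Carrying that up a 2nd forward: Eb4 → F4.

F4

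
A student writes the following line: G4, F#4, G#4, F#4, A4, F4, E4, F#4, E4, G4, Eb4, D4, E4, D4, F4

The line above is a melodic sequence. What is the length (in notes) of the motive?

5

Try groups of 5 (3 cells in 15 notes):
G4 F#4 G#4 F#4 A4 | F4 E4 F#4 E4 G4 | Eb4 D4 E4 D4 F4
Every group is a transposition down a 2nd of the one before; no shorter unit works.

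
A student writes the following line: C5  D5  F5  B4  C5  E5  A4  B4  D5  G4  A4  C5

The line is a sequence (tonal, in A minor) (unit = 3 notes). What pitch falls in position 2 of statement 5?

Grouping in 3s, the 2nd note of each cell is D5, C5, B4, A4.
Each moves down a 2nd; the next is G4.

G4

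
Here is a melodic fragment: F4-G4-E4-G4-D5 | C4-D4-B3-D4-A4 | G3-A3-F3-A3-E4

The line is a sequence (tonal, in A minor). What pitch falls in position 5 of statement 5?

F3

With 5-note cells, note 5 of each statement runs D5, A4, E4.
Extending down a 4th: B3 → F3.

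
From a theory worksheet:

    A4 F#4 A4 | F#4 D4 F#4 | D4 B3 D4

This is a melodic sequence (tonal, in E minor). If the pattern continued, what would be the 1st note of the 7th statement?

Grouping in 3s, the 1st note of each cell is A4, F#4, D4.
Extending down a 3rd: B3 → G3 → E3 → C3.

C3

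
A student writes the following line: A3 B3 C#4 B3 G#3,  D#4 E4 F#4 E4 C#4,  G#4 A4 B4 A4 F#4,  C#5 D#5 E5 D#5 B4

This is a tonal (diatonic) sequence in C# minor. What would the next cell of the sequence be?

Taking 5-note groups, the heads are A3, D#4, G#4, C#5: the pattern moves up a 4th.
From F#5 the diatonic shape gives F#5 G#5 A5 G#5 E5.

F#5 G#5 A5 G#5 E5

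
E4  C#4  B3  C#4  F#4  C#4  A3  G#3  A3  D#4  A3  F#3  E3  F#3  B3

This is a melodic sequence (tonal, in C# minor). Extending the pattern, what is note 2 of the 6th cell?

G#2

With 5-note cells, note 2 of each statement runs C#4, A3, F#3.
Extending down a 3rd: D#3 → B2 → G#2.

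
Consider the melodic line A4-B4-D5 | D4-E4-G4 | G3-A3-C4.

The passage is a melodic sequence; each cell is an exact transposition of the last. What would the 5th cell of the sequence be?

F2 G2 Bb2

Unit = 3 notes; the statements start on A4, D4, G3, moving down a 5th each time.
Carrying on: C3 → F2.
So cell 5 is F2 G2 Bb2.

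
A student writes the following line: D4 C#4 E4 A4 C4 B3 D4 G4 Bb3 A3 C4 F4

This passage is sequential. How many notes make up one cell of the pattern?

There are 12 notes; a 4-note unit gives 3 cells:
D4 C#4 E4 A4 | C4 B3 D4 G4 | Bb3 A3 C4 F4
That's a consistent down a 2nd shift per cell, and no other grouping gives one.

4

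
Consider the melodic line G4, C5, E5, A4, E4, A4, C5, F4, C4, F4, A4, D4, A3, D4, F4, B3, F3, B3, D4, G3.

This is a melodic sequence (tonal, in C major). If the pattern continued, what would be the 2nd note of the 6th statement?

G3

With 4-note cells, note 2 of each statement runs C5, A4, F4, D4, B3.
One more down a 3rd gives G3.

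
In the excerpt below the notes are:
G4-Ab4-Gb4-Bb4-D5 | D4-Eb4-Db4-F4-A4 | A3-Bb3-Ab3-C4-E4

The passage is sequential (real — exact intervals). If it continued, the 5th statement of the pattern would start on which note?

B2

Taking 5-note groups, the heads are G4, D4, A3: the pattern moves down a 4th.
Extending the heads down a 4th: E3 → B2.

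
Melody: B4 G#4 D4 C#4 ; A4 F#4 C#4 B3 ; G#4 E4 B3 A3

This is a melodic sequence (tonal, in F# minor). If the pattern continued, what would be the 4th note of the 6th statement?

E3

The unit is 4 notes. Position-4 pitches of the 3 shown cells: C#4, B3, A3.
Each moves down a 2nd. Continuing: G#3 → F#3 → E3.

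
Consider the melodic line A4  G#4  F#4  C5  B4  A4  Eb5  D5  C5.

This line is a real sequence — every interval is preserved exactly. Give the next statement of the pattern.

Unit = 3 notes; the statements start on A4, C5, Eb5, moving up a 3rd each time.
So cell 4 is Gb5 F5 Eb5.

Gb5 F5 Eb5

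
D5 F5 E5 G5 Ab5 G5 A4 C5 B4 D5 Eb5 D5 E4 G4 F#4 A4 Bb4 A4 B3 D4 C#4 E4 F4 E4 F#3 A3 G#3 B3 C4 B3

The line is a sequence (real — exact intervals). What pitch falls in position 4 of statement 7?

Grouping in 6s, the 4th note of each cell is G5, D5, A4, E4, B3.
Carrying that down a 4th forward: F#3 → C#3.

C#3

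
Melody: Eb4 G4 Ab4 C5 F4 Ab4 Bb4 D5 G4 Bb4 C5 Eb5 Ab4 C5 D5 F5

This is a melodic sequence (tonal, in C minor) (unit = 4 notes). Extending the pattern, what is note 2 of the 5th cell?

With 4-note cells, note 2 of each statement runs G4, Ab4, Bb4, C5.
Each moves up a 2nd; the next is D5.

D5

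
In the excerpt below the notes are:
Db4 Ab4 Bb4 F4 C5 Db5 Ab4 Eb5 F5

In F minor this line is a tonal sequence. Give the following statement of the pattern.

C5 G5 Ab5

Taking 3-note groups, the heads are Db4, F4, Ab4: the pattern moves up a 3rd.
So cell 4 is C5 G5 Ab5.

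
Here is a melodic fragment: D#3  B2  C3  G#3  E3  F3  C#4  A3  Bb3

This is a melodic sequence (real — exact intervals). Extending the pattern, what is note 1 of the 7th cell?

Grouping in 3s, the 1st note of each cell is D#3, G#3, C#4.
Carrying that up a 4th forward: F#4 → B4 → E5 → A5.

A5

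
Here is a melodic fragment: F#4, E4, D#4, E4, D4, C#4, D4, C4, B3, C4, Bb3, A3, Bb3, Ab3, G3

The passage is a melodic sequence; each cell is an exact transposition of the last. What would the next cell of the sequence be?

Ab3 Gb3 F3

Unit = 3 notes; the statements start on F#4, E4, D4, C4, Bb3, moving down a 2nd each time.
So cell 6 is Ab3 Gb3 F3.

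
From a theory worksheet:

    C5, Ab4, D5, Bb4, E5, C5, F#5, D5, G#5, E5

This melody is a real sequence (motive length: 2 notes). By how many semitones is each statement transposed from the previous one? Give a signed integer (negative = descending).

With a 2-note motive the entries are C5, D5, E5, F#5, G#5, each up a 2nd from the previous.
Counting half-steps from C5 to D5: 2.

2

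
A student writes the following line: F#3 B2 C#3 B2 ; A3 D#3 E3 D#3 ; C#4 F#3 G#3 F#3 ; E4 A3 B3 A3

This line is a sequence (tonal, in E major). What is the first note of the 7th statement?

The 4-note cells begin on F#3, A3, C#4, E4 — each up a 3rd from the last.
Extending the heads up a 3rd: G#4 → B4 → D#5.

D#5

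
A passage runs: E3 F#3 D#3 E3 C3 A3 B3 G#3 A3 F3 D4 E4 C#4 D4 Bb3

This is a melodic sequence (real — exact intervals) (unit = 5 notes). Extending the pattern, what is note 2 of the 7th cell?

C6

With 5-note cells, note 2 of each statement runs F#3, B3, E4.
Carrying that up a 4th forward: A4 → D5 → G5 → C6.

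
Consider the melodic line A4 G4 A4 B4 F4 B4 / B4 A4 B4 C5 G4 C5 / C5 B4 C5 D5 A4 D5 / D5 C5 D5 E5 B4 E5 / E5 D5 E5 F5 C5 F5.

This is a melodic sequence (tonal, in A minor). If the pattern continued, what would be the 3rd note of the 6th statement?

F5

With 6-note cells, note 3 of each statement runs A4, B4, C5, D5, E5.
One more up a 2nd gives F5.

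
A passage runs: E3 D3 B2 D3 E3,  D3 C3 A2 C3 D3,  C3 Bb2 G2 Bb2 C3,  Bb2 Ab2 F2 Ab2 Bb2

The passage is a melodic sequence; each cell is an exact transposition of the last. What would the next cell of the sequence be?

Ab2 Gb2 Eb2 Gb2 Ab2

Unit = 5 notes; the statements start on E3, D3, C3, Bb2, moving down a 2nd each time.
So cell 5 is Ab2 Gb2 Eb2 Gb2 Ab2.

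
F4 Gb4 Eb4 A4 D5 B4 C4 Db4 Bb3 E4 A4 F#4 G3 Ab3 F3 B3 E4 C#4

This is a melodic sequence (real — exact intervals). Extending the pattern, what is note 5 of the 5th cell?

Grouping in 6s, the 5th note of each cell is D5, A4, E4.
Extending down a 4th: B3 → F#3.

F#3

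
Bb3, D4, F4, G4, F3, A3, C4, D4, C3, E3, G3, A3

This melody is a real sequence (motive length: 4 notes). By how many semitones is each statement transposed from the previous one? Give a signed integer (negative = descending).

With a 4-note motive the entries are Bb3, F3, C3, each down a 4th from the previous.
Bb3→F3 is 53 − 58 = -5 semitones.

-5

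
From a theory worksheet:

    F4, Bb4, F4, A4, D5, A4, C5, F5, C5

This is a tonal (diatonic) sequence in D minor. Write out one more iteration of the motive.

E5 A5 E5

Unit = 3 notes; the statements start on F4, A4, C5, moving up a 3rd each time.
Statement 4 starts on E5 and keeps the same diatonic contour: E5 A5 E5.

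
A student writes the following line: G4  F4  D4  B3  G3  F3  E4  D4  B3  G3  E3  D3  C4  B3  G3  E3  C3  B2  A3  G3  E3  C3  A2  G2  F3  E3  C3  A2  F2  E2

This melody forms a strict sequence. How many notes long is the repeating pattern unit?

6

There are 30 notes; a 6-note unit gives 5 cells:
G4 F4 D4 B3 G3 F3 | E4 D4 B3 G3 E3 D3 | C4 B3 G3 E3 C3 B2 | A3 G3 E3 C3 A2 G2 | F3 E3 C3 A2 F2 E2
Each cell is the previous one down a 3rd — so the unit is 6 notes.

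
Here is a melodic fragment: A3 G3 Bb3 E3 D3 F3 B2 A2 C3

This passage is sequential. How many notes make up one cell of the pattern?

3

9 notes total. Splitting into 3 groups of 3:
A3 G3 Bb3 | E3 D3 F3 | B2 A2 C3
That's a consistent down a 4th shift per cell, and no other grouping gives one.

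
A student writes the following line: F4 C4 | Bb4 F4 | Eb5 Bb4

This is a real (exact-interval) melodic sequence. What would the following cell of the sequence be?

Ab5 Eb5

With a 2-note motive the entries are F4, Bb4, Eb5, each up a 4th from the previous.
Statement 4 starts on Ab5 and keeps the same exact contour: Ab5 Eb5.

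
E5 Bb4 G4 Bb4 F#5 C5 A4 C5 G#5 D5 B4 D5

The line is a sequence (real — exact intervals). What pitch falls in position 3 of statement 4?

Grouping in 4s, the 3rd note of each cell is G4, A4, B4.
One more up a 2nd gives C#5.

C#5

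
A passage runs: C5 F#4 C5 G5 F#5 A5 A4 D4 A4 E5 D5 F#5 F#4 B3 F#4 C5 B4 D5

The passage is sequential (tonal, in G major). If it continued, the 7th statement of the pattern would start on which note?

With a 6-note motive the entries are C5, A4, F#4, each down a 3rd from the previous.
Continuing: D4 → B3 → G3 → E3. Statement 7 starts on E3.

E3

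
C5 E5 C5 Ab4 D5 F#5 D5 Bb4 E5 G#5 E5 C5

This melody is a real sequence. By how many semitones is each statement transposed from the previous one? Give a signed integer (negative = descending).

2

Unit = 4 notes; the statements start on C5, D5, E5, moving up a 2nd each time.
C5 to D5 spans +2 semitones.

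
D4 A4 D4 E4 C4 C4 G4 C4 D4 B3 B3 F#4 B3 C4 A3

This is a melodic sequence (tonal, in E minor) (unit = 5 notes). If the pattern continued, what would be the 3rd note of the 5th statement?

G3

With 5-note cells, note 3 of each statement runs D4, C4, B3.
Carrying that down a 2nd forward: A3 → G3.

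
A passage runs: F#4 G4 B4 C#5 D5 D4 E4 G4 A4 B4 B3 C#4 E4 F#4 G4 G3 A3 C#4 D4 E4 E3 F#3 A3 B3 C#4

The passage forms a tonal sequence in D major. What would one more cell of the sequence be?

Taking 5-note groups, the heads are F#4, D4, B3, G3, E3: the pattern moves down a 3rd.
So cell 6 is C#3 D3 F#3 G3 A3.

C#3 D3 F#3 G3 A3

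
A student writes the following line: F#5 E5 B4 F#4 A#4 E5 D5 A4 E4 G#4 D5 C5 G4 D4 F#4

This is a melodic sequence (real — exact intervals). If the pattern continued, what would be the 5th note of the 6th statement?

C4

With 5-note cells, note 5 of each statement runs A#4, G#4, F#4.
Extending down a 2nd: E4 → D4 → C4.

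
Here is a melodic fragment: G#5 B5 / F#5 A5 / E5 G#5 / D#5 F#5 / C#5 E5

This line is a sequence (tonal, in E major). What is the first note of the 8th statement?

The 2-note cells begin on G#5, F#5, E5, D#5, C#5 — each down a 2nd from the last.
Continuing: B4 → A4 → G#4. Statement 8 starts on G#4.

G#4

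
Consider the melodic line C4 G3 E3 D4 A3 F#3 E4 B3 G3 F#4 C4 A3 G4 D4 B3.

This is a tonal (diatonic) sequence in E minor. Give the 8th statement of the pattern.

C5 G4 E4

Unit = 3 notes; the statements start on C4, D4, E4, F#4, G4, moving up a 2nd each time.
Continuing the starts: A4 → B4 → C5.
Statement 8 starts on C5 and keeps the same diatonic contour: C5 G4 E4.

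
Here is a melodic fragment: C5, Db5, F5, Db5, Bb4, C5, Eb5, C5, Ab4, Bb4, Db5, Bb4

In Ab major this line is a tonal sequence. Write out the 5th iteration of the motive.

F4 G4 Bb4 G4

Unit = 4 notes; the statements start on C5, Bb4, Ab4, moving down a 2nd each time.
Carrying on: G4 → F4.
So cell 5 is F4 G4 Bb4 G4.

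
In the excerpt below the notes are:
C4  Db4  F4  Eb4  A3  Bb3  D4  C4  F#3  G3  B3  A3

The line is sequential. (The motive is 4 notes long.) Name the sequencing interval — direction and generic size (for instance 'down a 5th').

down a 3rd

Unit = 4 notes; the statements start on C4, A3, F#3, moving down a 3rd each time.
From C4 to A3: down a 3rd.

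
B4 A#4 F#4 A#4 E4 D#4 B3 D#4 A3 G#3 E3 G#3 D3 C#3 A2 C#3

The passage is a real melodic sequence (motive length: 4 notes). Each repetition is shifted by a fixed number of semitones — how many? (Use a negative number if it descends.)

The 4-note cells begin on B4, E4, A3, D3 — each down a 5th from the last.
B4→E4 is 64 − 71 = -7 semitones.

-7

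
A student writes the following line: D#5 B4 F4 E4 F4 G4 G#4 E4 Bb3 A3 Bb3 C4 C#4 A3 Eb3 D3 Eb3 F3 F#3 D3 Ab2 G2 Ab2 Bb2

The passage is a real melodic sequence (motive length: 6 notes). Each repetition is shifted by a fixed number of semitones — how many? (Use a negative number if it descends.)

The 6-note cells begin on D#5, G#4, C#4, F#3 — each down a 5th from the last.
D#5 to G#4 spans -7 semitones.

-7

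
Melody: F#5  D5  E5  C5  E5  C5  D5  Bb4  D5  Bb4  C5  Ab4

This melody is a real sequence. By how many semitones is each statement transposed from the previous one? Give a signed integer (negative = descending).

Taking 4-note groups, the heads are F#5, E5, D5: the pattern moves down a 2nd.
F#5→E5 is 76 − 78 = -2 semitones.

-2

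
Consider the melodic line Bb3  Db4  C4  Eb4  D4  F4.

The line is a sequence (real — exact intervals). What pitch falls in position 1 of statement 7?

Grouping in 2s, the 1st note of each cell is Bb3, C4, D4.
Each moves up a 2nd. Continuing: E4 → F#4 → G#4 → A#4.

A#4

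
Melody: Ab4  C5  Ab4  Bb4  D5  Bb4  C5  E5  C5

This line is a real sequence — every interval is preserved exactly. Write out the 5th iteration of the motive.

E5 G#5 E5

The 3-note cells begin on Ab4, Bb4, C5 — each up a 2nd from the last.
Extending up a 2nd: D5 → E5.
So cell 5 is E5 G#5 E5.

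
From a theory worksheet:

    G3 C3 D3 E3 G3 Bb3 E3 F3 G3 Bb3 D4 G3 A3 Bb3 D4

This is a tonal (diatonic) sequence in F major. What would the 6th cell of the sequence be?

Taking 5-note groups, the heads are G3, Bb3, D4: the pattern moves up a 3rd.
Carrying on: F4 → A4 → C5.
So cell 6 is C5 F4 G4 A4 C5.

C5 F4 G4 A4 C5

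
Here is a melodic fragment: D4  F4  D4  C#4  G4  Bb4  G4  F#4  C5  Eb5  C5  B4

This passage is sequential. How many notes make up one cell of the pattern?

4

Try groups of 4 (3 cells in 12 notes):
D4 F4 D4 C#4 | G4 Bb4 G4 F#4 | C5 Eb5 C5 B4
Each cell is the previous one up a 4th — so the unit is 4 notes.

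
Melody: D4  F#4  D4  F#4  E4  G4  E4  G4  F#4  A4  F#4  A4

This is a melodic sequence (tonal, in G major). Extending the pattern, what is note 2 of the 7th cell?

E5

The unit is 4 notes. Position-2 pitches of the 3 shown cells: F#4, G4, A4.
Carrying that up a 2nd forward: B4 → C5 → D5 → E5.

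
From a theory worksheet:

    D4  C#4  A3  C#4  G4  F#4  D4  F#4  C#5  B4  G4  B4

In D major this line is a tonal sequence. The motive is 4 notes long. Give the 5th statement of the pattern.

Taking 4-note groups, the heads are D4, G4, C#5: the pattern moves up a 4th.
Extending up a 4th: F#5 → B5.
From B5 the diatonic shape gives B5 A5 F#5 A5.

B5 A5 F#5 A5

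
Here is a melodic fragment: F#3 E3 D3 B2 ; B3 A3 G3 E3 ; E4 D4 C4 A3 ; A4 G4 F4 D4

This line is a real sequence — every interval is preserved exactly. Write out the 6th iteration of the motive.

G5 F5 Eb5 C5

Taking 4-note groups, the heads are F#3, B3, E4, A4: the pattern moves up a 4th.
Continuing the starts: D5 → G5.
Statement 6 starts on G5 and keeps the same exact contour: G5 F5 Eb5 C5.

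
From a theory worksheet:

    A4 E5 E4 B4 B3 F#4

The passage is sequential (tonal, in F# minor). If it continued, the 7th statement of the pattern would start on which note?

With a 2-note motive the entries are A4, E4, B3, each down a 4th from the previous.
Extending the heads down a 4th: F#3 → C#3 → G#2 → D2.

D2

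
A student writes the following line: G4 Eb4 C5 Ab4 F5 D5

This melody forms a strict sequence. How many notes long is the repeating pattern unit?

2

There are 6 notes; a 2-note unit gives 3 cells:
G4 Eb4 | C5 Ab4 | F5 D5
Every group is a transposition up a 4th of the one before; no shorter unit works.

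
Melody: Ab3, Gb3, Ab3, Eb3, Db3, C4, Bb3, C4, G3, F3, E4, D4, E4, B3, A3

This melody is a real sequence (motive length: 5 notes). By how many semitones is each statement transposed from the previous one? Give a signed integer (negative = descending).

The 5-note cells begin on Ab3, C4, E4 — each up a 3rd from the last.
Counting half-steps from Ab3 to C4: 4.

4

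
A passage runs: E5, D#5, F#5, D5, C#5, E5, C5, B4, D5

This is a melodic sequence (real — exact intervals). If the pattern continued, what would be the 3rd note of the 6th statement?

Ab4

With 3-note cells, note 3 of each statement runs F#5, E5, D5.
Carrying that down a 2nd forward: C5 → Bb4 → Ab4.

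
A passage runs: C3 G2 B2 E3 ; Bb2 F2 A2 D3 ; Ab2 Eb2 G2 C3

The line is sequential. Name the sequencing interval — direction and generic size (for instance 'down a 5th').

The 4-note cells begin on C3, Bb2, Ab2 — each down a 2nd from the last.
C3 to Bb2 is down a 2nd.

down a 2nd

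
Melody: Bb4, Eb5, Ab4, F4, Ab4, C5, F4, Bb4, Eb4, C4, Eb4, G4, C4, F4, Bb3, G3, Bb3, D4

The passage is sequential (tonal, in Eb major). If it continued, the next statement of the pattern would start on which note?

The 6-note cells begin on Bb4, F4, C4 — each down a 4th from the last.
One more step down a 4th gives G3.

G3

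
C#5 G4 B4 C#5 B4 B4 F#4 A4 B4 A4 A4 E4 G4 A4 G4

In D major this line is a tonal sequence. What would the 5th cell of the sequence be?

F#4 C#4 E4 F#4 E4

With a 5-note motive the entries are C#5, B4, A4, each down a 2nd from the previous.
Carrying on: G4 → F#4.
Statement 5 starts on F#4 and keeps the same diatonic contour: F#4 C#4 E4 F#4 E4.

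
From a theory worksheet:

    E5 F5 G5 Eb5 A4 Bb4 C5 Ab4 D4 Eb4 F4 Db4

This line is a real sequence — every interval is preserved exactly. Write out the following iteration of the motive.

The 4-note cells begin on E5, A4, D4 — each down a 5th from the last.
From G3 the exact shape gives G3 Ab3 Bb3 Gb3.

G3 Ab3 Bb3 Gb3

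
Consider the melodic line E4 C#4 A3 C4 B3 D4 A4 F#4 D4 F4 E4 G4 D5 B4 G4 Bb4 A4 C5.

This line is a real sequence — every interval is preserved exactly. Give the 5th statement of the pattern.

The 6-note cells begin on E4, A4, D5 — each up a 4th from the last.
Carrying on: G5 → C6.
Statement 5 starts on C6 and keeps the same exact contour: C6 A5 F5 Ab5 G5 Bb5.

C6 A5 F5 Ab5 G5 Bb5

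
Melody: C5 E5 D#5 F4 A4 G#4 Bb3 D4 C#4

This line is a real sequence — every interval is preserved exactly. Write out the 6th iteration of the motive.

Db2 F2 E2

Taking 3-note groups, the heads are C5, F4, Bb3: the pattern moves down a 5th.
Continuing the starts: Eb3 → Ab2 → Db2.
So cell 6 is Db2 F2 E2.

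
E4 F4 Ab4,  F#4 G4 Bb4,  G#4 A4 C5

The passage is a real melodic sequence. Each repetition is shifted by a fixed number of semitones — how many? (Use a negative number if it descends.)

Unit = 3 notes; the statements start on E4, F#4, G#4, moving up a 2nd each time.
E4 to F#4 spans +2 semitones.

2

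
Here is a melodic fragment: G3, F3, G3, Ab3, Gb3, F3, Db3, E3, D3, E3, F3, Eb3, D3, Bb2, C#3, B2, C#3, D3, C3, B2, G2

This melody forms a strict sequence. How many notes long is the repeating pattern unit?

21 notes total. Splitting into 3 groups of 7:
G3 F3 G3 Ab3 Gb3 F3 Db3 | E3 D3 E3 F3 Eb3 D3 Bb2 | C#3 B2 C#3 D3 C3 B2 G2
Every group is a transposition down a 3rd of the one before; no shorter unit works.

7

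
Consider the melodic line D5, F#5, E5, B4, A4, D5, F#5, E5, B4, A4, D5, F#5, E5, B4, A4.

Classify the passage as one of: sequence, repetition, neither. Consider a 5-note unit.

repetition

Each 5-note cell is identical (D5 F#5 E5 B4 A4), restated at the same pitch.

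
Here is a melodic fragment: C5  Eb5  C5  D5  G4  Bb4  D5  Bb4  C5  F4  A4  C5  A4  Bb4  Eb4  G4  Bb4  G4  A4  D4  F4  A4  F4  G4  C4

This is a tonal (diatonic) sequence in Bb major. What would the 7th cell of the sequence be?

D4 F4 D4 Eb4 A3

The 5-note cells begin on C5, Bb4, A4, G4, F4 — each down a 2nd from the last.
Continuing the starts: Eb4 → D4.
From D4 the diatonic shape gives D4 F4 D4 Eb4 A3.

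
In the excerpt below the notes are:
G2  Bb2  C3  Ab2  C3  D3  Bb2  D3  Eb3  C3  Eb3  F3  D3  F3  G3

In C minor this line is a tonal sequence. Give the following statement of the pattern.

The 3-note cells begin on G2, Ab2, Bb2, C3, D3 — each up a 2nd from the last.
From Eb3 the diatonic shape gives Eb3 G3 Ab3.

Eb3 G3 Ab3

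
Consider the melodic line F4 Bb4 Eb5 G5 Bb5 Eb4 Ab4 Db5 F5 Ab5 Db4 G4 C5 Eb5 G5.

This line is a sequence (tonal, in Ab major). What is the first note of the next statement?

C4

Taking 5-note groups, the heads are F4, Eb4, Db4: the pattern moves down a 2nd.
One more step down a 2nd gives C4.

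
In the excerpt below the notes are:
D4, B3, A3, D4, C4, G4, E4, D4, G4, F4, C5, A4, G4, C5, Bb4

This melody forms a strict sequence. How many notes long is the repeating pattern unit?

15 notes total. Splitting into 3 groups of 5:
D4 B3 A3 D4 C4 | G4 E4 D4 G4 F4 | C5 A4 G4 C5 Bb4
That's a consistent up a 4th shift per cell, and no other grouping gives one.

5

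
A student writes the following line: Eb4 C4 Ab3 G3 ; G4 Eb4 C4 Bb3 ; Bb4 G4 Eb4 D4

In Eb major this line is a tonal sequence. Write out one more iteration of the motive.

D5 Bb4 G4 F4

With a 4-note motive the entries are Eb4, G4, Bb4, each up a 3rd from the previous.
So cell 4 is D5 Bb4 G4 F4.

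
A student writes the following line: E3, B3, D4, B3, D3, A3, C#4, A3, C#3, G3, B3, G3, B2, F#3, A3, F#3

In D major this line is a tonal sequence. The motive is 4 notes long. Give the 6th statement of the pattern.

Unit = 4 notes; the statements start on E3, D3, C#3, B2, moving down a 2nd each time.
Carrying on: A2 → G2.
Statement 6 starts on G2 and keeps the same diatonic contour: G2 D3 F#3 D3.

G2 D3 F#3 D3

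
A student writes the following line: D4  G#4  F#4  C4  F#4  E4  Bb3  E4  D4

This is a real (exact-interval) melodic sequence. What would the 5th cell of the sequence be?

With a 3-note motive the entries are D4, C4, Bb3, each down a 2nd from the previous.
Extending down a 2nd: Ab3 → Gb3.
From Gb3 the exact shape gives Gb3 C4 Bb3.

Gb3 C4 Bb3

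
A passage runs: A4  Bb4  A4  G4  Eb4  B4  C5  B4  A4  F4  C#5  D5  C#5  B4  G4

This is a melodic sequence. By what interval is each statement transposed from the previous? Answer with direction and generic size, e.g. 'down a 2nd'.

Taking 5-note groups, the heads are A4, B4, C#5: the pattern moves up a 2nd.
From A4 to B4: up a 2nd.

up a 2nd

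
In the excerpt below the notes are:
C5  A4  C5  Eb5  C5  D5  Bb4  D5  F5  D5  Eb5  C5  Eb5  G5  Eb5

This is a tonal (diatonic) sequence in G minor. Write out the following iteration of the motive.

F5 D5 F5 A5 F5

Taking 5-note groups, the heads are C5, D5, Eb5: the pattern moves up a 2nd.
Statement 4 starts on F5 and keeps the same diatonic contour: F5 D5 F5 A5 F5.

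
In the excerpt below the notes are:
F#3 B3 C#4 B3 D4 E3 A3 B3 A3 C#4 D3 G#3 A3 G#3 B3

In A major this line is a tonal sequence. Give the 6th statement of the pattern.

With a 5-note motive the entries are F#3, E3, D3, each down a 2nd from the previous.
Continuing the starts: C#3 → B2 → A2.
Statement 6 starts on A2 and keeps the same diatonic contour: A2 D3 E3 D3 F#3.

A2 D3 E3 D3 F#3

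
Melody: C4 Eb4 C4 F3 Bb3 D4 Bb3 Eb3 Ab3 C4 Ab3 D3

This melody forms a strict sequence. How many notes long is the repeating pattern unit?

4

Try groups of 4 (3 cells in 12 notes):
C4 Eb4 C4 F3 | Bb3 D4 Bb3 Eb3 | Ab3 C4 Ab3 D3
Each cell is the previous one down a 2nd — so the unit is 4 notes.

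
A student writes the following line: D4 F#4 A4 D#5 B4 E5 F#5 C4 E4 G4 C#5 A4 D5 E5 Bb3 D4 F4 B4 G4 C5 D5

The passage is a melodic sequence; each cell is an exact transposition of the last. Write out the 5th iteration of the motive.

The 7-note cells begin on D4, C4, Bb3 — each down a 2nd from the last.
Extending down a 2nd: Ab3 → Gb3.
So cell 5 is Gb3 Bb3 Db4 G4 Eb4 Ab4 Bb4.

Gb3 Bb3 Db4 G4 Eb4 Ab4 Bb4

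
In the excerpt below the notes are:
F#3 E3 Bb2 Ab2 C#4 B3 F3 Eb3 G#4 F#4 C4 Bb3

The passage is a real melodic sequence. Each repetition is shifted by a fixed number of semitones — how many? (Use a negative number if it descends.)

7

Taking 4-note groups, the heads are F#3, C#4, G#4: the pattern moves up a 5th.
F#3 to C#4 spans +7 semitones.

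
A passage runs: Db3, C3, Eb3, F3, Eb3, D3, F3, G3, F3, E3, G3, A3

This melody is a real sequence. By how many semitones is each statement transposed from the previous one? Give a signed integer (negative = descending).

Taking 4-note groups, the heads are Db3, Eb3, F3: the pattern moves up a 2nd.
Db3→Eb3 is 51 − 49 = 2 semitones.

2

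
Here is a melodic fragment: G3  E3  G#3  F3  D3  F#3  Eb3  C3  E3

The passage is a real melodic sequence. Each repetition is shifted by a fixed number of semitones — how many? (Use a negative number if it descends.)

-2

The 3-note cells begin on G3, F3, Eb3 — each down a 2nd from the last.
Counting half-steps from G3 to F3: -2.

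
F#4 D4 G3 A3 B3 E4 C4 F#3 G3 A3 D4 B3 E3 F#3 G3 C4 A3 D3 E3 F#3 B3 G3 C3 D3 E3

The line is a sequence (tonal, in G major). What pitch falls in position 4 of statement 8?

A2

With 5-note cells, note 4 of each statement runs A3, G3, F#3, E3, D3.
Extending down a 2nd: C3 → B2 → A2.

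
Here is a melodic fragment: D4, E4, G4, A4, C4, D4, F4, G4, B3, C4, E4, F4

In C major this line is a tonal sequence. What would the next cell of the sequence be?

A3 B3 D4 E4

The 4-note cells begin on D4, C4, B3 — each down a 2nd from the last.
From A3 the diatonic shape gives A3 B3 D4 E4.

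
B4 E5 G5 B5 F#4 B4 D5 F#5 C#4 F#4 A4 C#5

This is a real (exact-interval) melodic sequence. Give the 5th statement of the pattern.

Taking 4-note groups, the heads are B4, F#4, C#4: the pattern moves down a 4th.
Extending down a 4th: G#3 → D#3.
So cell 5 is D#3 G#3 B3 D#4.

D#3 G#3 B3 D#4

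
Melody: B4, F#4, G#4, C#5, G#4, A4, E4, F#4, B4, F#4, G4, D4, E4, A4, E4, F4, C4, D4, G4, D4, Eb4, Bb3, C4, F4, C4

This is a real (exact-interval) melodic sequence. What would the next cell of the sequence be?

Db4 Ab3 Bb3 Eb4 Bb3

Unit = 5 notes; the statements start on B4, A4, G4, F4, Eb4, moving down a 2nd each time.
Statement 6 starts on Db4 and keeps the same exact contour: Db4 Ab3 Bb3 Eb4 Bb3.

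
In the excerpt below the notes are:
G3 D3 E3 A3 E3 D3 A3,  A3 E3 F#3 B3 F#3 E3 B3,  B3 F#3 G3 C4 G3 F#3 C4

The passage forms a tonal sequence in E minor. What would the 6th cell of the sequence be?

E4 B3 C4 F#4 C4 B3 F#4

The 7-note cells begin on G3, A3, B3 — each up a 2nd from the last.
Extending up a 2nd: C4 → D4 → E4.
From E4 the diatonic shape gives E4 B3 C4 F#4 C4 B3 F#4.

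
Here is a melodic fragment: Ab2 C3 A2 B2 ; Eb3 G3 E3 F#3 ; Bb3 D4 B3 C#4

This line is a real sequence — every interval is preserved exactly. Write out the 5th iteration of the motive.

C5 E5 C#5 D#5

Taking 4-note groups, the heads are Ab2, Eb3, Bb3: the pattern moves up a 5th.
Carrying on: F4 → C5.
From C5 the exact shape gives C5 E5 C#5 D#5.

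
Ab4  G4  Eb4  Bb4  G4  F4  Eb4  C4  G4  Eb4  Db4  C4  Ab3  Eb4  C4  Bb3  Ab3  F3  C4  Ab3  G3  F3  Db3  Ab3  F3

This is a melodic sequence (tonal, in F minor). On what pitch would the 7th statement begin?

C3

The 5-note cells begin on Ab4, F4, Db4, Bb3, G3 — each down a 3rd from the last.
Extending the heads down a 3rd: Eb3 → C3.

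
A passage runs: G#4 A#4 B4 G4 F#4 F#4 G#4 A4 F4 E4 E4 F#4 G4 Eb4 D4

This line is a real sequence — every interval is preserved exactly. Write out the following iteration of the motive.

D4 E4 F4 Db4 C4

The 5-note cells begin on G#4, F#4, E4 — each down a 2nd from the last.
Statement 4 starts on D4 and keeps the same exact contour: D4 E4 F4 Db4 C4.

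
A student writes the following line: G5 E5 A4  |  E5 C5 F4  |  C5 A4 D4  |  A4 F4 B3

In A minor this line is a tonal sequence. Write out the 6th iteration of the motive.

Unit = 3 notes; the statements start on G5, E5, C5, A4, moving down a 3rd each time.
Extending down a 3rd: F4 → D4.
From D4 the diatonic shape gives D4 B3 E3.

D4 B3 E3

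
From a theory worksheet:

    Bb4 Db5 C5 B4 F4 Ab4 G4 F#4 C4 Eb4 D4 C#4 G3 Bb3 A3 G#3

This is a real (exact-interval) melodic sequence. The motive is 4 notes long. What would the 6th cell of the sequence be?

A2 C3 B2 A#2

Taking 4-note groups, the heads are Bb4, F4, C4, G3: the pattern moves down a 4th.
Extending down a 4th: D3 → A2.
So cell 6 is A2 C3 B2 A#2.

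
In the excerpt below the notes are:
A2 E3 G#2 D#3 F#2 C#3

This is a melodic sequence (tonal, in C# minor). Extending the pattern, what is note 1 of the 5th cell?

D#2

With 2-note cells, note 1 of each statement runs A2, G#2, F#2.
Extending down a 2nd: E2 → D#2.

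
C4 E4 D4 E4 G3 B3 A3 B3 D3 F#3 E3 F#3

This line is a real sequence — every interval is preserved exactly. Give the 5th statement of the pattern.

Taking 4-note groups, the heads are C4, G3, D3: the pattern moves down a 4th.
Extending down a 4th: A2 → E2.
From E2 the exact shape gives E2 G#2 F#2 G#2.

E2 G#2 F#2 G#2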